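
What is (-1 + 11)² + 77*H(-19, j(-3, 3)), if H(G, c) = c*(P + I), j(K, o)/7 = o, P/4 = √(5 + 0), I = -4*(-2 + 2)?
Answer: 100 + 6468*√5 ≈ 14563.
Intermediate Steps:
I = 0 (I = -4*0 = 0)
P = 4*√5 (P = 4*√(5 + 0) = 4*√5 ≈ 8.9443)
j(K, o) = 7*o
H(G, c) = 4*c*√5 (H(G, c) = c*(4*√5 + 0) = c*(4*√5) = 4*c*√5)
(-1 + 11)² + 77*H(-19, j(-3, 3)) = (-1 + 11)² + 77*(4*(7*3)*√5) = 10² + 77*(4*21*√5) = 100 + 77*(84*√5) = 100 + 6468*√5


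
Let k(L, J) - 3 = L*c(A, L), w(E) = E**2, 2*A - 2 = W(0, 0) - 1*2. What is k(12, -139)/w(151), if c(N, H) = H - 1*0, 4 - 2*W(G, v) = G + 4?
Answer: 147/22801 ≈ 0.0064471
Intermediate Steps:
W(G, v) = -G/2 (W(G, v) = 2 - (G + 4)/2 = 2 - (4 + G)/2 = 2 + (-2 - G/2) = -G/2)
A = 0 (A = 1 + (-1/2*0 - 1*2)/2 = 1 + (0 - 2)/2 = 1 + (1/2)*(-2) = 1 - 1 = 0)
c(N, H) = H (c(N, H) = H + 0 = H)
k(L, J) = 3 + L**2 (k(L, J) = 3 + L*L = 3 + L**2)
k(12, -139)/w(151) = (3 + 12**2)/(151**2) = (3 + 144)/22801 = 147*(1/22801) = 147/22801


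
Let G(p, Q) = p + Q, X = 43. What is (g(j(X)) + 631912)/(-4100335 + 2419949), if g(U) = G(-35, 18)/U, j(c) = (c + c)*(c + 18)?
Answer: -3315010335/8815304956 ≈ -0.37605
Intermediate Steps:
j(c) = 2*c*(18 + c) (j(c) = (2*c)*(18 + c) = 2*c*(18 + c))
G(p, Q) = Q + p
g(U) = -17/U (g(U) = (18 - 35)/U = -17/U)
(g(j(X)) + 631912)/(-4100335 + 2419949) = (-17*1/(86*(18 + 43)) + 631912)/(-4100335 + 2419949) = (-17/(2*43*61) + 631912)/(-1680386) = (-17/5246 + 631912)*(-1/1680386) = (3315010335/5246)*(-1/1680386) = -3315010335/8815304956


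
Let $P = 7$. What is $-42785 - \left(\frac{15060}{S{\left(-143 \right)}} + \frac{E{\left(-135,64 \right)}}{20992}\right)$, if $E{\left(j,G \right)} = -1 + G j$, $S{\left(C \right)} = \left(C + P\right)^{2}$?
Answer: $- \frac{259565688511}{6066688} \approx -42785.0$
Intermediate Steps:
$S{\left(C \right)} = \left(7 + C\right)^{2}$ ($S{\left(C \right)} = \left(C + 7\right)^{2} = \left(7 + C\right)^{2}$)
$-42785 - \left(\frac{15060}{S{\left(-143 \right)}} + \frac{E{\left(-135,64 \right)}}{20992}\right) = -42785 - \left(\frac{15060}{\left(7 - 143\right)^{2}} + \frac{-1 + 64 \left(-135\right)}{20992}\right) = -42785 - \left(\frac{15060}{\left(-136\right)^{2}} + \left(-1 - 8640\right) \frac{1}{20992}\right) = -42785 - \left(\frac{15060}{18496} - \frac{8641}{20992}\right) = -42785 - \left(15060 \cdot \frac{1}{18496} - \frac{8641}{20992}\right) = -42785 - \left(\frac{3765}{4624} - \frac{8641}{20992}\right) = -42785 - \frac{2442431}{6066688} = - \frac{259565688511}{6066688}$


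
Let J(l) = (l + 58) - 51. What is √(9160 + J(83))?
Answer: 5*√370 ≈ 96.177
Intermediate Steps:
J(l) = 7 + l (J(l) = (58 + l) - 51 = 7 + l)
√(9160 + J(83)) = √(9160 + (7 + 83)) = √(9160 + 90) = √9250 = 5*√370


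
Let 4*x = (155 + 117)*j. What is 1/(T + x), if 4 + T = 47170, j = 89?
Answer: 1/53218 ≈ 1.8791e-5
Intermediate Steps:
x = 6052 (x = ((155 + 117)*89)/4 = (272*89)/4 = (¼)*24208 = 6052)
T = 47166 (T = -4 + 47170 = 47166)
1/(T + x) = 1/(47166 + 6052) = 1/53218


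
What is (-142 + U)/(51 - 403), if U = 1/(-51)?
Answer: 7243/17952 ≈ 0.40346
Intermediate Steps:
U = -1/51 ≈ -0.019608
(-142 + U)/(51 - 403) = (-142 - 1/51)/(51 - 403) = -7243/51/(-352) = -7243/51*(-1/352) = 7243/17952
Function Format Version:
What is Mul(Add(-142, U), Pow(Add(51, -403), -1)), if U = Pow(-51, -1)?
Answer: Rational(7243, 17952) ≈ 0.40346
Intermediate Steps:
U = Rational(-1, 51) ≈ -0.019608
Mul(Add(-142, U), Pow(Add(51, -403), -1)) = Mul(Add(-142, Rational(-1, 51)), Pow(Add(51, -403), -1)) = Mul(Rational(-7243, 51), Pow(-352, -1)) = Mul(Rational(-7243, 51), Rational(-1, 352)) = Rational(7243, 17952)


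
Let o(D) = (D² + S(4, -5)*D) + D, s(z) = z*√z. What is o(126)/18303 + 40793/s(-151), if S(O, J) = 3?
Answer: 5460/6101 + 40793*I*√151/22801 ≈ 0.89494 + 21.985*I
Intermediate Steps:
s(z) = z^(3/2)
o(D) = D² + 4*D (o(D) = (D² + 3*D) + D = D² + 4*D)
o(126)/18303 + 40793/s(-151) = (126*(4 + 126))/18303 + 40793/((-151)^(3/2)) = (126*130)*(1/18303) + 40793/((-151*I*√151)) = 16380*(1/18303) + 40793*(I*√151/22801) = 5460/6101 + 40793*I*√151/22801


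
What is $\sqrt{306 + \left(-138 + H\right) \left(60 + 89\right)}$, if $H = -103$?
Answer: $i \sqrt{35603} \approx 188.69 i$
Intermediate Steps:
$\sqrt{306 + \left(-138 + H\right) \left(60 + 89\right)} = \sqrt{306 + \left(-138 - 103\right) \left(60 + 89\right)} = \sqrt{306 - 35909} = \sqrt{-35603} = i \sqrt{35603}$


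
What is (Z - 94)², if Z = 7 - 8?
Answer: 9025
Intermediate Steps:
Z = -1
(Z - 94)² = (-1 - 94)² = (-95)² = 9025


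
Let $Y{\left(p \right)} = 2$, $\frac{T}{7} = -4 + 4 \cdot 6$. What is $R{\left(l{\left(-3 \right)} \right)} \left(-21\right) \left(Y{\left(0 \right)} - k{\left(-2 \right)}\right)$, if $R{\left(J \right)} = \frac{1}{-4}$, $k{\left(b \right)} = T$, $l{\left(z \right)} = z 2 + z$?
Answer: $- \frac{1449}{2} \approx -724.5$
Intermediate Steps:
$T = 140$ ($T = 7 \left(-4 + 4 \cdot 6\right) = 7 \left(-4 + 24\right) = 7 \cdot 20 = 140$)
$l{\left(z \right)} = 3 z$ ($l{\left(z \right)} = 2 z + z = 3 z$)
$k{\left(b \right)} = 140$
$R{\left(J \right)} = - \frac{1}{4}$
$R{\left(l{\left(-3 \right)} \right)} \left(-21\right) \left(Y{\left(0 \right)} - k{\left(-2 \right)}\right) = \left(- \frac{1}{4}\right) \left(-21\right) \left(2 - 140\right) = \frac{21 \left(2 - 140\right)}{4} = \frac{21}{4} \left(-138\right) = - \frac{1449}{2}$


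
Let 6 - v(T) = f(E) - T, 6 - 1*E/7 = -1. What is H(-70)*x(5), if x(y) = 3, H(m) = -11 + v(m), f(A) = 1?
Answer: -228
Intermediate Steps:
E = 49 (E = 42 - 7*(-1) = 42 + 7 = 49)
v(T) = 5 + T (v(T) = 6 - (1 - T) = 6 + (-1 + T) = 5 + T)
H(m) = -6 + m (H(m) = -11 + (5 + m) = -6 + m)
H(-70)*x(5) = (-6 - 70)*3 = -76*3 = -228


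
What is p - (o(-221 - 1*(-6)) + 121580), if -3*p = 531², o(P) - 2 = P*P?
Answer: -261794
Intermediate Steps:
o(P) = 2 + P² (o(P) = 2 + P*P = 2 + P²)
p = -93987 (p = -⅓*531² = -⅓*281961 = -93987)
p - (o(-221 - 1*(-6)) + 121580) = -93987 - ((2 + (-221 - 1*(-6))²) + 121580) = -93987 - ((2 + (-221 + 6)²) + 121580) = -93987 - ((2 + (-215)²) + 121580) = -93987 - ((2 + 46225) + 121580) = -93987 - (46227 + 121580) = -93987 - 1*167807 = -93987 - 167807 = -261794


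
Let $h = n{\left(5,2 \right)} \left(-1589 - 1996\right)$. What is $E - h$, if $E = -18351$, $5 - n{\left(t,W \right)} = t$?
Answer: $-18351$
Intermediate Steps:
$n{\left(t,W \right)} = 5 - t$
$h = 0$ ($h = \left(5 - 5\right) \left(-1589 - 1996\right) = \left(5 - 5\right) \left(-3585\right) = 0 \left(-3585\right) = 0$)
$E - h = -18351 - 0 = -18351 + 0 = -18351$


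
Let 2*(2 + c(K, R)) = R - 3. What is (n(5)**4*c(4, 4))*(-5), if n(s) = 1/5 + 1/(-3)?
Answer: 8/3375 ≈ 0.0023704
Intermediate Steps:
c(K, R) = -7/2 + R/2 (c(K, R) = -2 + (R - 3)/2 = -2 + (-3 + R)/2 = -2 + (-3/2 + R/2) = -7/2 + R/2)
n(s) = -2/15 (n(s) = 1*(1/5) + 1*(-1/3) = 1/5 - 1/3 = -2/15)
(n(5)**4*c(4, 4))*(-5) = ((-2/15)**4*(-7/2 + (1/2)*4))*(-5) = (16*(-7/2 + 2)/50625)*(-5) = ((16/50625)*(-3/2))*(-5) = -8/16875*(-5) = 8/3375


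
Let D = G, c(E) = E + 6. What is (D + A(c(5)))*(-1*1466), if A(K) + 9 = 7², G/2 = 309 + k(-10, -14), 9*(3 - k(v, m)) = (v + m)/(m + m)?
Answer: -20436040/21 ≈ -9.7315e+5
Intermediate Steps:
c(E) = 6 + E
k(v, m) = 3 - (m + v)/(18*m) (k(v, m) = 3 - (v + m)/(9*(m + m)) = 3 - (m + v)/(9*(2*m)) = 3 - (m + v)*1/(2*m)/9 = 3 - (m + v)/(18*m))
G = 13100/21 (G = 2*(309 + (1/18)*(-1*(-10) + 53*(-14))/(-14)) = 2*(309 + (1/18)*(-1/14)*(10 - 742)) = 2*(309 + (1/18)*(-1/14)*(-732)) = 2*(309 + 61/21) = 2*(6550/21) = 13100/21 ≈ 623.81)
A(K) = 40 (A(K) = -9 + 7² = -9 + 49 = 40)
D = 13100/21 ≈ 623.81
(D + A(c(5)))*(-1*1466) = (13100/21 + 40)*(-1*1466) = (13940/21)*(-1466) = -20436040/21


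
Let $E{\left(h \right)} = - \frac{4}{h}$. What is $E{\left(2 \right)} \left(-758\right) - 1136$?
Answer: $380$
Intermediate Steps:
$E{\left(2 \right)} \left(-758\right) - 1136 = - \frac{4}{2} \left(-758\right) - 1136 = \left(-4\right) \frac{1}{2} \left(-758\right) - 1136 = \left(-2\right) \left(-758\right) - 1136 = 1516 - 1136 = 380$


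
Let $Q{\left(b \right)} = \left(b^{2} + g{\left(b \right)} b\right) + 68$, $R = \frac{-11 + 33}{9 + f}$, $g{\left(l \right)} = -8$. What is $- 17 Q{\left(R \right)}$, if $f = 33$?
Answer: $- \frac{480437}{441} \approx -1089.4$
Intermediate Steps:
$R = \frac{11}{21}$ ($R = \frac{-11 + 33}{9 + 33} = \frac{22}{42} = 22 \cdot \frac{1}{42} = \frac{11}{21} \approx 0.52381$)
$Q{\left(b \right)} = 68 + b^{2} - 8 b$ ($Q{\left(b \right)} = \left(b^{2} - 8 b\right) + 68 = 68 + b^{2} - 8 b$)
$- 17 Q{\left(R \right)} = - 17 \left(68 + \left(\frac{11}{21}\right)^{2} - \frac{88}{21}\right) = - 17 \left(68 + \frac{121}{441} - \frac{88}{21}\right) = \left(-17\right) \frac{28261}{441} = - \frac{480437}{441}$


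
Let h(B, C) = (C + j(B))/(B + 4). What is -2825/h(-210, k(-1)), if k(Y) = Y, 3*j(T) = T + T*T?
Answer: 581950/14629 ≈ 39.781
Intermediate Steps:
j(T) = T/3 + T²/3 (j(T) = (T + T*T)/3 = (T + T²)/3 = T/3 + T²/3)
h(B, C) = (C + B*(1 + B)/3)/(4 + B) (h(B, C) = (C + B*(1 + B)/3)/(B + 4) = (C + B*(1 + B)/3)/(4 + B))
-2825/h(-210, k(-1)) = -2825*(4 - 210)/(-1 + (⅓)*(-210)*(1 - 210)) = -2825*(-206/(-1 + (⅓)*(-210)*(-209))) = -2825*(-206/(-1 + 14630)) = -2825/((-1/206*14629)) = -2825/(-14629/206) = -2825*(-206/14629) = 581950/14629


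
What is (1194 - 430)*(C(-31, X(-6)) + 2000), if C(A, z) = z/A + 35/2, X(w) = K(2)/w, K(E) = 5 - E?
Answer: 47782852/31 ≈ 1.5414e+6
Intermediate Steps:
X(w) = 3/w (X(w) = (5 - 1*2)/w = (5 - 2)/w = 3/w)
C(A, z) = 35/2 + z/A (C(A, z) = z/A + 35*(½) = z/A + 35/2 = 35/2 + z/A)
(1194 - 430)*(C(-31, X(-6)) + 2000) = (1194 - 430)*((35/2 + (3/(-6))/(-31)) + 2000) = 764*((35/2 + (3*(-⅙))*(-1/31)) + 2000) = 764*((35/2 - ½*(-1/31)) + 2000) = 764*((35/2 + 1/62) + 2000) = 764*(543/31 + 2000) = 764*(62543/31) = 47782852/31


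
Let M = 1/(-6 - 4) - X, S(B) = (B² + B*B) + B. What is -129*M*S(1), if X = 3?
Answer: 11997/10 ≈ 1199.7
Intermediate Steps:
S(B) = B + 2*B² (S(B) = (B² + B²) + B = 2*B² + B = B + 2*B²)
M = -31/10 (M = 1/(-6 - 4) - 1*3 = 1/(-10) - 3 = -⅒ - 3 = -31/10 ≈ -3.1000)
-129*M*S(1) = -(-3999)*1*(1 + 2*1)/10 = -(-3999)*1*(1 + 2)/10 = -(-3999)*1*3/10 = -(-3999)*3/10 = -129*(-93/10) = 11997/10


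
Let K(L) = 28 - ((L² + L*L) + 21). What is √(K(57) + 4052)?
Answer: 3*I*√271 ≈ 49.386*I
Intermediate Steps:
K(L) = 7 - 2*L² (K(L) = 28 - ((L² + L²) + 21) = 28 - (2*L² + 21) = 28 - (21 + 2*L²) = 28 + (-21 - 2*L²) = 7 - 2*L²)
√(K(57) + 4052) = √((7 - 2*57²) + 4052) = √((7 - 2*3249) + 4052) = √((7 - 6498) + 4052) = √(-6491 + 4052) = √(-2439) = 3*I*√271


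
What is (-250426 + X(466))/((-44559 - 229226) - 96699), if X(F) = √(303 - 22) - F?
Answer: 62723/92621 - √281/370484 ≈ 0.67716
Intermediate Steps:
X(F) = √281 - F
(-250426 + X(466))/((-44559 - 229226) - 96699) = (-250426 + (√281 - 1*466))/((-44559 - 229226) - 96699) = (-250426 + (√281 - 466))/(-273785 - 96699) = (-250426 + (-466 + √281))/(-370484) = (-250892 + √281)*(-1/370484) = 62723/92621 - √281/370484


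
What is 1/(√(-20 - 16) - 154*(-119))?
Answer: 9163/167921156 - 3*I/167921156 ≈ 5.4567e-5 - 1.7866e-8*I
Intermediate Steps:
1/(√(-20 - 16) - 154*(-119)) = 1/(√(-36) + 18326) = 1/(6*I + 18326) = 1/(18326 + 6*I) = (18326 - 6*I)/335842312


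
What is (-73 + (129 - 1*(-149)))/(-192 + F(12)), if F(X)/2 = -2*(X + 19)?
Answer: -205/316 ≈ -0.64873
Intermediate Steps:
F(X) = -76 - 4*X (F(X) = 2*(-2*(X + 19)) = 2*(-2*(19 + X)) = 2*(-38 - 2*X) = -76 - 4*X)
(-73 + (129 - 1*(-149)))/(-192 + F(12)) = (-73 + (129 - 1*(-149)))/(-192 + (-76 - 4*12)) = (-73 + (129 + 149))/(-192 + (-76 - 48)) = (-73 + 278)/(-192 - 124) = 205/(-316) = 205*(-1/316) = -205/316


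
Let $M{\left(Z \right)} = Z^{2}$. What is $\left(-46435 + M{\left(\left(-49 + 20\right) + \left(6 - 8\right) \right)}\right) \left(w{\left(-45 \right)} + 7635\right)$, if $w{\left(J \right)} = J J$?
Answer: $-439278840$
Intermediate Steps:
$w{\left(J \right)} = J^{2}$
$\left(-46435 + M{\left(\left(-49 + 20\right) + \left(6 - 8\right) \right)}\right) \left(w{\left(-45 \right)} + 7635\right) = \left(-46435 + \left(\left(-49 + 20\right) + \left(6 - 8\right)\right)^{2}\right) \left(\left(-45\right)^{2} + 7635\right) = \left(-46435 + \left(-29 - 2\right)^{2}\right) \left(2025 + 7635\right) = \left(-46435 + \left(-31\right)^{2}\right) 9660 = \left(-46435 + 961\right) 9660 = \left(-45474\right) 9660 = -439278840$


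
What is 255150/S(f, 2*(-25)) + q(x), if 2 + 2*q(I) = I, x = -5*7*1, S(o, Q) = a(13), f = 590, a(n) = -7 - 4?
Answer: -510707/22 ≈ -23214.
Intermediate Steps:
a(n) = -11
S(o, Q) = -11
x = -35 (x = -35*1 = -35)
q(I) = -1 + I/2
255150/S(f, 2*(-25)) + q(x) = 255150/(-11) + (-1 + (1/2)*(-35)) = 255150*(-1/11) + (-1 - 35/2) = -255150/11 - 37/2 = -510707/22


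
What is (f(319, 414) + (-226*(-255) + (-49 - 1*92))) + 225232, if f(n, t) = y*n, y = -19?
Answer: 276660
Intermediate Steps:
f(n, t) = -19*n
(f(319, 414) + (-226*(-255) + (-49 - 1*92))) + 225232 = (-19*319 + (-226*(-255) + (-49 - 1*92))) + 225232 = (-6061 + (57630 + (-49 - 92))) + 225232 = (-6061 + (57630 - 141)) + 225232 = (-6061 + 57489) + 225232 = 51428 + 225232 = 276660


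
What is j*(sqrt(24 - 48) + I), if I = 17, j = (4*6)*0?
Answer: 0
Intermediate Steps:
j = 0 (j = 24*0 = 0)
j*(sqrt(24 - 48) + I) = 0*(sqrt(24 - 48) + 17) = 0*(sqrt(-24) + 17) = 0*(2*I*sqrt(6) + 17) = 0*(17 + 2*I*sqrt(6)) = 0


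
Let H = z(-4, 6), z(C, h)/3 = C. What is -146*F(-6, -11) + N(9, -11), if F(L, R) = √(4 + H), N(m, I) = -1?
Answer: -1 - 292*I*√2 ≈ -1.0 - 412.95*I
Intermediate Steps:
z(C, h) = 3*C
H = -12 (H = 3*(-4) = -12)
F(L, R) = 2*I*√2 (F(L, R) = √(4 - 12) = √(-8) = 2*I*√2)
-146*F(-6, -11) + N(9, -11) = -292*I*√2 - 1 = -1 - 292*I*√2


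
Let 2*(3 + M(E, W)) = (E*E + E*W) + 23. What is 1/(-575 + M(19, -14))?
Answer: -1/519 ≈ -0.0019268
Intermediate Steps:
M(E, W) = 17/2 + E**2/2 + E*W/2 (M(E, W) = -3 + ((E*E + E*W) + 23)/2 = -3 + ((E**2 + E*W) + 23)/2 = -3 + (23 + E**2 + E*W)/2 = -3 + (23/2 + E**2/2 + E*W/2) = 17/2 + E**2/2 + E*W/2)
1/(-575 + M(19, -14)) = 1/(-575 + (17/2 + (1/2)*19**2 + (1/2)*19*(-14))) = 1/(-575 + (17/2 + (1/2)*361 - 133)) = 1/(-575 + (17/2 + 361/2 - 133)) = 1/(-575 + 56) = 1/(-519) = -1/519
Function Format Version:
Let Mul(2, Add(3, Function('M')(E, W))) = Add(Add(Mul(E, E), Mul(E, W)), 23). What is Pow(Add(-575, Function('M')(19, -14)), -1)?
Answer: Rational(-1, 519) ≈ -0.0019268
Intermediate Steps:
Function('M')(E, W) = Add(Rational(17, 2), Mul(Rational(1, 2), Pow(E, 2)), Mul(Rational(1, 2), E, W)) (Function('M')(E, W) = Add(-3, Mul(Rational(1, 2), Add(Add(Mul(E, E), Mul(E, W)), 23))) = Add(-3, Mul(Rational(1, 2), Add(Add(Pow(E, 2), Mul(E, W)), 23))) = Add(-3, Mul(Rational(1, 2), Add(23, Pow(E, 2), Mul(E, W)))) = Add(-3, Add(Rational(23, 2), Mul(Rational(1, 2), Pow(E, 2)), Mul(Rational(1, 2), E, W))) = Add(Rational(17, 2), Mul(Rational(1, 2), Pow(E, 2)), Mul(Rational(1, 2), E, W)))
Pow(Add(-575, Function('M')(19, -14)), -1) = Pow(Add(-575, Add(Rational(17, 2), Mul(Rational(1, 2), Pow(19, 2)), Mul(Rational(1, 2), 19, -14))), -1) = Pow(Add(-575, Add(Rational(17, 2), Mul(Rational(1, 2), 361), -133)), -1) = Pow(Add(-575, Add(Rational(17, 2), Rational(361, 2), -133)), -1) = Pow(Add(-575, 56), -1) = Pow(-519, -1) = Rational(-1, 519)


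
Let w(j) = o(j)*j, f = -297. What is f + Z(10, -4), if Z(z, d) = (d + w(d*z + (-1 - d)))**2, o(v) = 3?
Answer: 12928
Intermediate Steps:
w(j) = 3*j
Z(z, d) = (-3 - 2*d + 3*d*z)**2 (Z(z, d) = (d + 3*(d*z + (-1 - d)))**2 = (d + 3*(-1 - d + d*z))**2 = (d + (-3 - 3*d + 3*d*z))**2 = (-3 - 2*d + 3*d*z)**2)
f + Z(10, -4) = -297 + (-3 - 2*(-4) + 3*(-4)*10)**2 = -297 + (-3 + 8 - 120)**2 = -297 + (-115)**2 = -297 + 13225 = 12928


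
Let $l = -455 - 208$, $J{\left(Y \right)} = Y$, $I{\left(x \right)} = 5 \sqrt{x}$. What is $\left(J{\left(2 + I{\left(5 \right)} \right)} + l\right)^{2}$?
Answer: $437046 - 6610 \sqrt{5} \approx 4.2227 \cdot 10^{5}$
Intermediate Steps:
$l = -663$ ($l = -455 - 208 = -663$)
$\left(J{\left(2 + I{\left(5 \right)} \right)} + l\right)^{2} = \left(\left(2 + 5 \sqrt{5}\right) - 663\right)^{2} = \left(-661 + 5 \sqrt{5}\right)^{2}$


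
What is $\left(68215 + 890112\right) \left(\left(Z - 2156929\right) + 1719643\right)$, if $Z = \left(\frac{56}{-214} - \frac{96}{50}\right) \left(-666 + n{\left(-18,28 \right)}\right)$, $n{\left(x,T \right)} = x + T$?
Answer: $- \frac{1117324598476318}{2675} \approx -4.1769 \cdot 10^{11}$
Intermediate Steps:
$n{\left(x,T \right)} = T + x$
$Z = \frac{3828416}{2675}$ ($Z = \left(\frac{56}{-214} - \frac{96}{50}\right) \left(-666 + \left(28 - 18\right)\right) = \left(56 \left(- \frac{1}{214}\right) - \frac{48}{25}\right) \left(-666 + 10\right) = \left(- \frac{28}{107} - \frac{48}{25}\right) \left(-656\right) = \left(- \frac{5836}{2675}\right) \left(-656\right) = \frac{3828416}{2675} \approx 1431.2$)
$\left(68215 + 890112\right) \left(\left(Z - 2156929\right) + 1719643\right) = \left(68215 + 890112\right) \left(\left(\frac{3828416}{2675} - 2156929\right) + 1719643\right) = 958327 \left(- \frac{5765956659}{2675} + 1719643\right) = 958327 \left(- \frac{1165911634}{2675}\right) = - \frac{1117324598476318}{2675}$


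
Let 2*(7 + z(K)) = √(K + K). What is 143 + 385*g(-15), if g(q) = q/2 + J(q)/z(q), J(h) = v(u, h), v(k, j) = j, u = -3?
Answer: -458557/226 + 5775*I*√30/113 ≈ -2029.0 + 279.92*I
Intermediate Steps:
J(h) = h
z(K) = -7 + √2*√K/2 (z(K) = -7 + √(K + K)/2 = -7 + √(2*K)/2 = -7 + (√2*√K)/2 = -7 + √2*√K/2)
g(q) = q/2 + q/(-7 + √2*√q/2)
143 + 385*g(-15) = 143 + 385*((½)*(-15)*(-10 + √2*√(-15))/(-14 + √2*√(-15))) = 143 + 385*((½)*(-15)*(-10 + √2*(I*√15))/(-14 + √2*(I*√15))) = 143 + 385*((½)*(-15)*(-10 + I*√30)/(-14 + I*√30)) = 143 + 385*(-15*(-10 + I*√30)/(2*(-14 + I*√30))) = 143 - 5775*(-10 + I*√30)/(2*(-14 + I*√30))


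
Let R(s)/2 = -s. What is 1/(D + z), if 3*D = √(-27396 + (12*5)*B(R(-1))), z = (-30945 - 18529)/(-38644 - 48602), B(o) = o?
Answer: 1079102151/5767867934125 - 1268644086*I*√6819/5767867934125 ≈ 0.00018709 - 0.018163*I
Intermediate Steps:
R(s) = -2*s (R(s) = 2*(-s) = -2*s)
z = 24737/43623 (z = -49474/(-87246) = -49474*(-1/87246) = 24737/43623 ≈ 0.56706)
D = 2*I*√6819/3 (D = √(-27396 + (12*5)*(-2*(-1)))/3 = √(-27396 + 60*2)/3 = √(-27396 + 120)/3 = √(-27276)/3 = (2*I*√6819)/3 = 2*I*√6819/3 ≈ 55.052*I)
1/(D + z) = 1/(2*I*√6819/3 + 24737/43623) = 1/(24737/43623 + 2*I*√6819/3)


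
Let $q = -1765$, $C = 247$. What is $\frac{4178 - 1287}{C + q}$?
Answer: $- \frac{2891}{1518} \approx -1.9045$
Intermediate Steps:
$\frac{4178 - 1287}{C + q} = \frac{4178 - 1287}{247 - 1765} = \frac{2891}{-1518} = 2891 \left(- \frac{1}{1518}\right) = - \frac{2891}{1518}$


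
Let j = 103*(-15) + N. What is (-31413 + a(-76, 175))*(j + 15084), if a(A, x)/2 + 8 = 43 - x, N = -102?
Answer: -425858841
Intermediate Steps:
a(A, x) = 70 - 2*x (a(A, x) = -16 + 2*(43 - x) = -16 + (86 - 2*x) = 70 - 2*x)
j = -1647 (j = 103*(-15) - 102 = -1545 - 102 = -1647)
(-31413 + a(-76, 175))*(j + 15084) = (-31413 + (70 - 2*175))*(-1647 + 15084) = (-31413 + (70 - 350))*13437 = (-31413 - 280)*13437 = -31693*13437 = -425858841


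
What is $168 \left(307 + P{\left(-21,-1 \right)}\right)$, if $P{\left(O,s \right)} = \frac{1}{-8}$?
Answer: $51555$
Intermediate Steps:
$P{\left(O,s \right)} = - \frac{1}{8}$
$168 \left(307 + P{\left(-21,-1 \right)}\right) = 168 \left(307 - \frac{1}{8}\right) = 168 \cdot \frac{2455}{8} = 51555$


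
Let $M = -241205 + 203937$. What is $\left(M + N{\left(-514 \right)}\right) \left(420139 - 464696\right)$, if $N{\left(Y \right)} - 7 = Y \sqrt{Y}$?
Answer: $1660238377 + 22902298 i \sqrt{514} \approx 1.6602 \cdot 10^{9} + 5.1923 \cdot 10^{8} i$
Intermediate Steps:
$N{\left(Y \right)} = 7 + Y^{\frac{3}{2}}$ ($N{\left(Y \right)} = 7 + Y \sqrt{Y} = 7 + Y^{\frac{3}{2}}$)
$M = -37268$
$\left(M + N{\left(-514 \right)}\right) \left(420139 - 464696\right) = \left(-37268 + \left(7 + \left(-514\right)^{\frac{3}{2}}\right)\right) \left(420139 - 464696\right) = \left(-37268 + \left(7 - 514 i \sqrt{514}\right)\right) \left(-44557\right) = \left(-37261 - 514 i \sqrt{514}\right) \left(-44557\right) = 1660238377 + 22902298 i \sqrt{514}$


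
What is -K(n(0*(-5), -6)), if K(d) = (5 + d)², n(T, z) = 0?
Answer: -25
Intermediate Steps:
-K(n(0*(-5), -6)) = -(5 + 0)² = -1*5² = -1*25 = -25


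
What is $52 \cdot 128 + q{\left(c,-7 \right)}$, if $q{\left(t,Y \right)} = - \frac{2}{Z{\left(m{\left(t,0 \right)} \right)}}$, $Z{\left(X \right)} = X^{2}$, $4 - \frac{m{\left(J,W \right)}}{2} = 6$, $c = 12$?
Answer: $\frac{53247}{8} \approx 6655.9$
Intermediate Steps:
$m{\left(J,W \right)} = -4$ ($m{\left(J,W \right)} = 8 - 12 = -4$)
$q{\left(t,Y \right)} = - \frac{1}{8}$ ($q{\left(t,Y \right)} = - \frac{2}{\left(-4\right)^{2}} = - \frac{2}{16} = \left(-2\right) \frac{1}{16} = - \frac{1}{8}$)
$52 \cdot 128 + q{\left(c,-7 \right)} = 52 \cdot 128 - \frac{1}{8} = 6656 - \frac{1}{8} = \frac{53247}{8}$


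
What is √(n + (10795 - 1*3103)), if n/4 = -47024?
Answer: 2*I*√45101 ≈ 424.74*I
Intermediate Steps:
n = -188096 (n = 4*(-47024) = -188096)
√(n + (10795 - 1*3103)) = √(-188096 + (10795 - 1*3103)) = √(-188096 + (10795 - 3103)) = √(-188096 + 7692) = √(-180404) = 2*I*√45101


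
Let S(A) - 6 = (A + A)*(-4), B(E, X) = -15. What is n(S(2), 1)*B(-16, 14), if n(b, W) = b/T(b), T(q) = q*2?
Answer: -15/2 ≈ -7.5000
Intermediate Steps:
S(A) = 6 - 8*A (S(A) = 6 + (A + A)*(-4) = 6 + (2*A)*(-4) = 6 - 8*A)
T(q) = 2*q
n(b, W) = 1/2 (n(b, W) = b/((2*b)) = b*(1/(2*b)) = 1/2)
n(S(2), 1)*B(-16, 14) = (1/2)*(-15) = -15/2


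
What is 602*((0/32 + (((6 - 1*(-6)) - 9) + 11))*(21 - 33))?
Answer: -101136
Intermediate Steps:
602*((0/32 + (((6 - 1*(-6)) - 9) + 11))*(21 - 33)) = 602*((0*(1/32) + (((6 + 6) - 9) + 11))*(-12)) = 602*((0 + ((12 - 9) + 11))*(-12)) = 602*((0 + (3 + 11))*(-12)) = 602*((0 + 14)*(-12)) = 602*(14*(-12)) = 602*(-168) = -101136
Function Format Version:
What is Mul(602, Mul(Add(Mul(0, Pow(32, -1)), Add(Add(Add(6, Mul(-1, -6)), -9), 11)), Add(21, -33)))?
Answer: -101136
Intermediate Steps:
Mul(602, Mul(Add(Mul(0, Pow(32, -1)), Add(Add(Add(6, Mul(-1, -6)), -9), 11)), Add(21, -33))) = Mul(602, Mul(Add(Mul(0, Rational(1, 32)), Add(Add(Add(6, 6), -9), 11)), -12)) = Mul(602, Mul(Add(0, Add(Add(12, -9), 11)), -12)) = Mul(602, Mul(Add(0, Add(3, 11)), -12)) = Mul(602, Mul(Add(0, 14), -12)) = Mul(602, Mul(14, -12)) = Mul(602, -168) = -101136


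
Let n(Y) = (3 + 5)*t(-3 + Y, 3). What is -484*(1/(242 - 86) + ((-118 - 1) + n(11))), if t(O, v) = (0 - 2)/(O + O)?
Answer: 2264999/39 ≈ 58077.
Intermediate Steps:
t(O, v) = -1/O (t(O, v) = -2*1/(2*O) = -1/O)
n(Y) = -8/(-3 + Y) (n(Y) = (3 + 5)*(-1/(-3 + Y)) = 8*(-1/(-3 + Y)) = -8/(-3 + Y))
-484*(1/(242 - 86) + ((-118 - 1) + n(11))) = -484*(1/(242 - 86) + ((-118 - 1) - 8/(-3 + 11))) = -484*(1/156 + (-119 - 8/8)) = -484*(1/156 + (-119 - 8*⅛)) = -484*(1/156 + (-119 - 1)) = -484*(1/156 - 120) = -484*(-18719/156) = 2264999/39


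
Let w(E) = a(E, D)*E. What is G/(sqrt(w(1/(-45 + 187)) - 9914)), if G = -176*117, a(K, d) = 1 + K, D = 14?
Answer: 974688*I*sqrt(199905753)/66635251 ≈ 206.81*I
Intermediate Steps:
G = -20592
w(E) = E*(1 + E) (w(E) = (1 + E)*E = E*(1 + E))
G/(sqrt(w(1/(-45 + 187)) - 9914)) = -20592/sqrt((1 + 1/(-45 + 187))/(-45 + 187) - 9914) = -20592/sqrt((1 + 1/142)/142 - 9914) = -20592/sqrt((1/142)*(143/142) - 9914) = -20592/sqrt(143/20164 - 9914) = -20592*(-142*I*sqrt(199905753)/199905753) = -(-974688)*I*sqrt(199905753)/66635251 = 974688*I*sqrt(199905753)/66635251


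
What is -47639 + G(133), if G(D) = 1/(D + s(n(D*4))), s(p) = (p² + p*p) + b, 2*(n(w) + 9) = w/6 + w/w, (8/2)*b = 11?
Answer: -4637037307/97337 ≈ -47639.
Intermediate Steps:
b = 11/4 (b = (¼)*11 = 11/4 ≈ 2.7500)
n(w) = -17/2 + w/12 (n(w) = -9 + (w/6 + w/w)/2 = -9 + (w*(⅙) + 1)/2 = -9 + (w/6 + 1)/2 = -9 + (1 + w/6)/2 = -9 + (½ + w/12) = -17/2 + w/12)
s(p) = 11/4 + 2*p² (s(p) = (p² + p*p) + 11/4 = (p² + p²) + 11/4 = 2*p² + 11/4 = 11/4 + 2*p²)
G(D) = 1/(11/4 + D + 2*(-17/2 + D/3)²) (G(D) = 1/(D + (11/4 + 2*(-17/2 + (D*4)/12)²)) = 1/(D + (11/4 + 2*(-17/2 + (4*D)/12)²)) = 1/(D + (11/4 + 2*(-17/2 + D/3)²)) = 1/(11/4 + D + 2*(-17/2 + D/3)²))
-47639 + G(133) = -47639 + 36/(5301 - 372*133 + 8*133²) = -47639 + 36/(5301 - 49476 + 8*17689) = -47639 + 36/(5301 - 49476 + 141512) = -47639 + 36/97337 = -4637037307/97337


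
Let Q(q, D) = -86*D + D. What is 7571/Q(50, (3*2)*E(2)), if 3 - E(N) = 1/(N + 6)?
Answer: -30284/5865 ≈ -5.1635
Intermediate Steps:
E(N) = 3 - 1/(6 + N) (E(N) = 3 - 1/(N + 6) = 3 - 1/(6 + N))
Q(q, D) = -85*D
7571/Q(50, (3*2)*E(2)) = 7571/((-85*3*2*(17 + 3*2)/(6 + 2))) = 7571/((-510*(17 + 6)/8)) = 7571/((-510*(⅛)*23)) = 7571/((-510*23/8)) = 7571/((-85*69/4)) = 7571/(-5865/4) = 7571*(-4/5865) = -30284/5865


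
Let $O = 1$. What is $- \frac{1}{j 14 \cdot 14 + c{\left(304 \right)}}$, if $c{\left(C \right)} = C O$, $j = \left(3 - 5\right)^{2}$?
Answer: $- \frac{1}{1088} \approx -0.00091912$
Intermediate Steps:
$j = 4$ ($j = \left(-2\right)^{2} = 4$)
$c{\left(C \right)} = C$ ($c{\left(C \right)} = C 1 = C$)
$- \frac{1}{j 14 \cdot 14 + c{\left(304 \right)}} = - \frac{1}{4 \cdot 14 \cdot 14 + 304} = - \frac{1}{56 \cdot 14 + 304} = - \frac{1}{784 + 304} = - \frac{1}{1088}$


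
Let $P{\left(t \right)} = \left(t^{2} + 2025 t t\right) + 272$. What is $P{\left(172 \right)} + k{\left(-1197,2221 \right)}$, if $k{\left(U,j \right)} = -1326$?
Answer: $59936130$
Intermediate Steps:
$P{\left(t \right)} = 272 + 2026 t^{2}$ ($P{\left(t \right)} = \left(t^{2} + 2025 t^{2}\right) + 272 = 2026 t^{2} + 272 = 272 + 2026 t^{2}$)
$P{\left(172 \right)} + k{\left(-1197,2221 \right)} = \left(272 + 2026 \cdot 172^{2}\right) - 1326 = \left(272 + 2026 \cdot 29584\right) - 1326 = \left(272 + 59937184\right) - 1326 = 59937456 - 1326 = 59936130$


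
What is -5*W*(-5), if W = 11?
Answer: 275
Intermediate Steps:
-5*W*(-5) = -5*11*(-5) = -55*(-5) = 275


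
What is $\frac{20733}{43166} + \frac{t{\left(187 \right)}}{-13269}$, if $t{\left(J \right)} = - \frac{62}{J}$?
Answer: $\frac{51447531391}{107107925298} \approx 0.48033$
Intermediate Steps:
$\frac{20733}{43166} + \frac{t{\left(187 \right)}}{-13269} = \frac{20733}{43166} + \frac{\left(-62\right) \frac{1}{187}}{-13269} = 20733 \cdot \frac{1}{43166} + \left(-62\right) \frac{1}{187} \left(- \frac{1}{13269}\right) = \frac{20733}{43166} - - \frac{62}{2481303} = \frac{20733}{43166} + \frac{62}{2481303} = \frac{51447531391}{107107925298}$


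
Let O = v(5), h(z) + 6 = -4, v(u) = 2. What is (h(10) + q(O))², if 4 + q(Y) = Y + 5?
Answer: 49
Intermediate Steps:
h(z) = -10 (h(z) = -6 - 4 = -10)
O = 2
q(Y) = 1 + Y (q(Y) = -4 + (Y + 5) = -4 + (5 + Y) = 1 + Y)
(h(10) + q(O))² = (-10 + (1 + 2))² = (-10 + 3)² = (-7)² = 49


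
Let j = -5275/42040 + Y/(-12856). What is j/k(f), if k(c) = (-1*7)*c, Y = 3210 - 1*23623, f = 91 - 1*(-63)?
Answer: -9879339/7282782584 ≈ -0.0013565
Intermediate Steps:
f = 154 (f = 91 + 63 = 154)
Y = -20413 (Y = 3210 - 23623 = -20413)
k(c) = -7*c
j = 9879339/6755828 (j = -5275/42040 - 20413/(-12856) = -5275*1/42040 - 20413*(-1/12856) = -1055/8408 + 20413/12856 = 9879339/6755828 ≈ 1.4623)
j/k(f) = 9879339/(6755828*((-7*154))) = (9879339/6755828)/(-1078) = (9879339/6755828)*(-1/1078) = -9879339/7282782584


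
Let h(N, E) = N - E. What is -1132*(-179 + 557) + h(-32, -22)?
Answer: -427906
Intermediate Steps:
-1132*(-179 + 557) + h(-32, -22) = -1132*(-179 + 557) + (-32 - 1*(-22)) = -1132*378 + (-32 + 22) = -427896 - 10 = -427906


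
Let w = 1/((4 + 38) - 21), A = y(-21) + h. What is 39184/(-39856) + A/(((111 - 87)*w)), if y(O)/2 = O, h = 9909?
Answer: 172031287/19928 ≈ 8632.6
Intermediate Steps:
y(O) = 2*O
A = 9867 (A = 2*(-21) + 9909 = -42 + 9909 = 9867)
w = 1/21 (w = 1/(42 - 21) = 1/21 ≈ 0.047619)
39184/(-39856) + A/(((111 - 87)*w)) = 39184/(-39856) + 9867/(((111 - 87)*(1/21))) = 39184*(-1/39856) + 9867/((24*(1/21))) = -2449/2491 + 9867/(8/7) = -2449/2491 + 9867*(7/8) = -2449/2491 + 69069/8 = 172031287/19928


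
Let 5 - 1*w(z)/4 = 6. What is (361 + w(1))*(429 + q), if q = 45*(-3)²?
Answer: 297738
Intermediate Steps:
q = 405 (q = 45*9 = 405)
w(z) = -4 (w(z) = 20 - 4*6 = 20 - 24 = -4)
(361 + w(1))*(429 + q) = (361 - 4)*(429 + 405) = 357*834 = 297738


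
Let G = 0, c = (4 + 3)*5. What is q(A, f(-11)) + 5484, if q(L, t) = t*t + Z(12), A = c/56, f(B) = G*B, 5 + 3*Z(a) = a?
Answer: 16459/3 ≈ 5486.3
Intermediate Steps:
c = 35 (c = 7*5 = 35)
Z(a) = -5/3 + a/3
f(B) = 0 (f(B) = 0*B = 0)
A = 5/8 (A = 35/56 = 35*(1/56) = 5/8 ≈ 0.62500)
q(L, t) = 7/3 + t² (q(L, t) = t*t + (-5/3 + (⅓)*12) = t² + (-5/3 + 4) = t² + 7/3 = 7/3 + t²)
q(A, f(-11)) + 5484 = (7/3 + 0²) + 5484 = (7/3 + 0) + 5484 = 7/3 + 5484 = 16459/3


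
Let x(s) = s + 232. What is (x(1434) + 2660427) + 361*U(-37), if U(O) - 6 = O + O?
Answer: 2637545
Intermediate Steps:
U(O) = 6 + 2*O (U(O) = 6 + (O + O) = 6 + 2*O)
x(s) = 232 + s
(x(1434) + 2660427) + 361*U(-37) = ((232 + 1434) + 2660427) + 361*(6 + 2*(-37)) = (1666 + 2660427) + 361*(6 - 74) = 2662093 + 361*(-68) = 2662093 - 24548 = 2637545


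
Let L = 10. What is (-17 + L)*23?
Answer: -161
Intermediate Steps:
(-17 + L)*23 = (-17 + 10)*23 = -7*23 = -161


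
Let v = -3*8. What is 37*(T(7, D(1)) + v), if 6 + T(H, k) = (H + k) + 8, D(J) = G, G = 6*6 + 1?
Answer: 814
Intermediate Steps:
G = 37 (G = 36 + 1 = 37)
D(J) = 37
v = -24
T(H, k) = 2 + H + k (T(H, k) = -6 + ((H + k) + 8) = -6 + (8 + H + k) = 2 + H + k)
37*(T(7, D(1)) + v) = 37*((2 + 7 + 37) - 24) = 37*(46 - 24) = 37*22 = 814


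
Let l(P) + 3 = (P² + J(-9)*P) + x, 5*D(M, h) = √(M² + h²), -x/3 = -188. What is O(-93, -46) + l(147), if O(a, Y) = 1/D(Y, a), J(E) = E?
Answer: 20847 + √10765/2153 ≈ 20847.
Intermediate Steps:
x = 564 (x = -3*(-188) = 564)
D(M, h) = √(M² + h²)/5
O(a, Y) = 5/√(Y² + a²) (O(a, Y) = 1/(√(Y² + a²)/5) = 5/√(Y² + a²))
l(P) = 561 + P² - 9*P (l(P) = -3 + ((P² - 9*P) + 564) = -3 + (564 + P² - 9*P) = 561 + P² - 9*P)
O(-93, -46) + l(147) = 5/√((-46)² + (-93)²) + (561 + 147² - 9*147) = 5/√(2116 + 8649) + (561 + 21609 - 1323) = 5/√10765 + 20847 = 5*(√10765/10765) + 20847 = √10765/2153 + 20847 = 20847 + √10765/2153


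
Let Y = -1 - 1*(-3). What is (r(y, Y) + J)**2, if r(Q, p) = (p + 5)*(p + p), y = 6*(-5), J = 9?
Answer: 1369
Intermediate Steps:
Y = 2 (Y = -1 + 3 = 2)
y = -30
r(Q, p) = 2*p*(5 + p) (r(Q, p) = (5 + p)*(2*p) = 2*p*(5 + p))
(r(y, Y) + J)**2 = (2*2*(5 + 2) + 9)**2 = (2*2*7 + 9)**2 = (28 + 9)**2 = 37**2 = 1369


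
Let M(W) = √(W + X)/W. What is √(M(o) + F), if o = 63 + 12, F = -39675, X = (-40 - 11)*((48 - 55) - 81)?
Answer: √(-991875 + 13*√3)/5 ≈ 199.18*I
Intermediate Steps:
X = 4488 (X = -51*(-7 - 81) = -51*(-88) = 4488)
o = 75
M(W) = √(4488 + W)/W (M(W) = √(W + 4488)/W = √(4488 + W)/W)
√(M(o) + F) = √(√(4488 + 75)/75 - 39675) = √(√4563/75 - 39675) = √((39*√3)/75 - 39675) = √(13*√3/25 - 39675) = √(-39675 + 13*√3/25)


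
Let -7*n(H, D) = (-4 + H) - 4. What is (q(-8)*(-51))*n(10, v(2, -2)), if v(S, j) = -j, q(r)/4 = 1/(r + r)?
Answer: -51/14 ≈ -3.6429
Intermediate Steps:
q(r) = 2/r (q(r) = 4/(r + r) = 4/((2*r)) = 4*(1/(2*r)) = 2/r)
n(H, D) = 8/7 - H/7 (n(H, D) = -((-4 + H) - 4)/7 = -(-8 + H)/7 = 8/7 - H/7)
(q(-8)*(-51))*n(10, v(2, -2)) = ((2/(-8))*(-51))*(8/7 - 1/7*10) = ((2*(-1/8))*(-51))*(8/7 - 10/7) = -1/4*(-51)*(-2/7) = (51/4)*(-2/7) = -51/14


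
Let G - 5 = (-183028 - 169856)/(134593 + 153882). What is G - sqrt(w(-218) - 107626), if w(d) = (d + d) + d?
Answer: 1089491/288475 - 2*I*sqrt(27070) ≈ 3.7767 - 329.06*I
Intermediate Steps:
w(d) = 3*d (w(d) = 2*d + d = 3*d)
G = 1089491/288475 (G = 5 + (-183028 - 169856)/(134593 + 153882) = 5 - 352884/288475 = 1089491/288475 ≈ 3.7767)
G - sqrt(w(-218) - 107626) = 1089491/288475 - sqrt(3*(-218) - 107626) = 1089491/288475 - sqrt(-654 - 107626) = 1089491/288475 - sqrt(-108280) = 1089491/288475 - 2*I*sqrt(27070)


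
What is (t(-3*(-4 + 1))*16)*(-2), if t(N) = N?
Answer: -288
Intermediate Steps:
(t(-3*(-4 + 1))*16)*(-2) = (-3*(-4 + 1)*16)*(-2) = (-3*(-3)*16)*(-2) = (9*16)*(-2) = 144*(-2) = -288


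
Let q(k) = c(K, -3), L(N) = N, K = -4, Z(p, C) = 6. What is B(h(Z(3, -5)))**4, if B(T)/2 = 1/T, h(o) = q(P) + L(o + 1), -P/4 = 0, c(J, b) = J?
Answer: 16/81 ≈ 0.19753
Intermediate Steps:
P = 0 (P = -4*0 = 0)
q(k) = -4
h(o) = -3 + o (h(o) = -4 + (o + 1) = -4 + (1 + o) = -3 + o)
B(T) = 2/T
B(h(Z(3, -5)))**4 = (2/(-3 + 6))**4 = (2/3)**4 = 16/81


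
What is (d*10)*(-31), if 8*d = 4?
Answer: -155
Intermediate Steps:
d = 1/2 (d = (1/8)*4 = 1/2 ≈ 0.50000)
(d*10)*(-31) = ((1/2)*10)*(-31) = 5*(-31) = -155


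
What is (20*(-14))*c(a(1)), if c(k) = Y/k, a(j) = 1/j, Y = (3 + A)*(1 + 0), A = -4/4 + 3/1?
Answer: -1400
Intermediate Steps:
A = 2 (A = -4*¼ + 3*1 = -1 + 3 = 2)
Y = 5 (Y = (3 + 2)*(1 + 0) = 5*1 = 5)
c(k) = 5/k
(20*(-14))*c(a(1)) = (20*(-14))*(5/(1/1)) = -1400/1 = -1400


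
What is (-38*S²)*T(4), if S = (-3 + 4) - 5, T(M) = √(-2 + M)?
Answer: -608*√2 ≈ -859.84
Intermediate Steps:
S = -4 (S = 1 - 5 = -4)
(-38*S²)*T(4) = (-38*(-4)²)*√(-2 + 4) = (-38*16)*√2 = -608*√2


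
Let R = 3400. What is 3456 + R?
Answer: 6856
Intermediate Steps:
3456 + R = 3456 + 3400 = 6856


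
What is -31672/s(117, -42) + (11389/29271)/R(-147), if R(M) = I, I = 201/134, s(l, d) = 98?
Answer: -1389490546/4302837 ≈ -322.92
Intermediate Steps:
I = 3/2 (I = 201*(1/134) = 3/2 ≈ 1.5000)
R(M) = 3/2
-31672/s(117, -42) + (11389/29271)/R(-147) = -31672/98 + (11389/29271)/(3/2) = -31672*1/98 + (11389*(1/29271))*(⅔) = -15836/49 + (11389/29271)*(⅔) = -15836/49 + 22778/87813 = -1389490546/4302837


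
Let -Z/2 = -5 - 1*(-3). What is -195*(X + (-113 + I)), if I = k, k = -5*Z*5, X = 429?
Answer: -42120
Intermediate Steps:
Z = 4 (Z = -2*(-5 - 1*(-3)) = -2*(-5 + 3) = -2*(-2) = 4)
k = -100 (k = -5*4*5 = -20*5 = -100)
I = -100
-195*(X + (-113 + I)) = -195*(429 + (-113 - 100)) = -195*(429 - 213) = -195*216 = -42120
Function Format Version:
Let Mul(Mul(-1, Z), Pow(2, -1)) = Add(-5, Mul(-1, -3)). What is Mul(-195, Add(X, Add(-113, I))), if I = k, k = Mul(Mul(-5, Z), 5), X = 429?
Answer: -42120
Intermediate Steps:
Z = 4 (Z = Mul(-2, Add(-5, Mul(-1, -3))) = Mul(-2, Add(-5, 3)) = Mul(-2, -2) = 4)
k = -100 (k = Mul(Mul(-5, 4), 5) = Mul(-20, 5) = -100)
I = -100
Mul(-195, Add(X, Add(-113, I))) = Mul(-195, Add(429, Add(-113, -100))) = Mul(-195, Add(429, -213)) = Mul(-195, 216) = -42120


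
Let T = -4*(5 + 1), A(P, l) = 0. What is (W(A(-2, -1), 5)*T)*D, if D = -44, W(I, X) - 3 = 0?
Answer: 3168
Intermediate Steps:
W(I, X) = 3 (W(I, X) = 3 + 0 = 3)
T = -24 (T = -4*6 = -24)
(W(A(-2, -1), 5)*T)*D = (3*(-24))*(-44) = -72*(-44) = 3168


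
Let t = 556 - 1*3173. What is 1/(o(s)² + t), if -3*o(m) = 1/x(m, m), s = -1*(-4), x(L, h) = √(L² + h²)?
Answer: -288/753695 ≈ -0.00038212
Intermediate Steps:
s = 4
o(m) = -√2/(6*√(m²)) (o(m) = -1/(3*√(m² + m²)) = -√2/(2*√(m²))/3 = -√2/(6*√(m²)))
t = -2617 (t = 556 - 3173 = -2617)
1/(o(s)² + t) = 1/((-√2/(6*√(4²)))² - 2617) = 1/((-√2/(6*√16))² - 2617) = 1/((-⅙*√2*¼)² - 2617) = 1/((-√2/24)² - 2617) = 1/(1/288 - 2617) = 1/(-753695/288) = -288/753695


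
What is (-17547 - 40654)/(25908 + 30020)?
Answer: -58201/55928 ≈ -1.0406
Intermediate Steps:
(-17547 - 40654)/(25908 + 30020) = -58201/55928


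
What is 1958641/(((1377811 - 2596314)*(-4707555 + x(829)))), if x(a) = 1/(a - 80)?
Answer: 1467022109/4296391246515082 ≈ 3.4145e-7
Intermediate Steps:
x(a) = 1/(-80 + a)
1958641/(((1377811 - 2596314)*(-4707555 + x(829)))) = 1958641/(((1377811 - 2596314)*(-4707555 + 1/(-80 + 829)))) = 1958641/((-1218503*(-4707555 + 1/749))) = 1958641/((-1218503*(-3525958694/749))) = 1958641/(4296391246515082/749) = 1958641*(749/4296391246515082) = 1467022109/4296391246515082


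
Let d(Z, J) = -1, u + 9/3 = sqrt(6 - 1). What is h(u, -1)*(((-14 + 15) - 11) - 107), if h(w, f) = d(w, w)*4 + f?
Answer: 585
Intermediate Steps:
u = -3 + sqrt(5) (u = -3 + sqrt(6 - 1) = -3 + sqrt(5) ≈ -0.76393)
h(w, f) = -4 + f (h(w, f) = -1*4 + f = -4 + f)
h(u, -1)*(((-14 + 15) - 11) - 107) = (-4 - 1)*(((-14 + 15) - 11) - 107) = -5*((1 - 11) - 107) = -5*(-10 - 107) = -5*(-117) = 585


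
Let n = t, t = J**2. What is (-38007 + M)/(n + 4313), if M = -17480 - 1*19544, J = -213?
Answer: -75031/49682 ≈ -1.5102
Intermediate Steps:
t = 45369 (t = (-213)**2 = 45369)
n = 45369
M = -37024 (M = -17480 - 19544 = -37024)
(-38007 + M)/(n + 4313) = (-38007 - 37024)/(45369 + 4313) = -75031/49682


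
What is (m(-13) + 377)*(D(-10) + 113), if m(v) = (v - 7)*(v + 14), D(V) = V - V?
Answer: 40341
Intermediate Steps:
D(V) = 0
m(v) = (-7 + v)*(14 + v)
(m(-13) + 377)*(D(-10) + 113) = ((-98 + (-13)**2 + 7*(-13)) + 377)*(0 + 113) = ((-98 + 169 - 91) + 377)*113 = (-20 + 377)*113 = 357*113 = 40341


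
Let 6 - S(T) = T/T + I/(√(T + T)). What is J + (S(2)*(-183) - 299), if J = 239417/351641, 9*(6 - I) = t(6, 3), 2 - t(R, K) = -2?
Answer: -743705746/1054923 ≈ -704.99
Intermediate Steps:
t(R, K) = 4 (t(R, K) = 2 - 1*(-2) = 2 + 2 = 4)
I = 50/9 (I = 6 - ⅑*4 = 6 - 4/9 = 50/9 ≈ 5.5556)
S(T) = 5 - 25*√2/(9*√T) (S(T) = 6 - (T/T + 50/(9*(√(T + T)))) = 6 - (1 + 50/(9*(√(2*T)))) = 6 - (1 + 50/(9*((√2*√T)))) = 6 - (1 + 50*(√2/(2*√T))/9) = 6 - (1 + 25*√2/(9*√T)) = 6 + (-1 - 25*√2/(9*√T)) = 5 - 25*√2/(9*√T))
J = 239417/351641 (J = 239417*(1/351641) = 239417/351641 ≈ 0.68086)
J + (S(2)*(-183) - 299) = 239417/351641 + ((5 - 25*√2/(9*√2))*(-183) - 299) = 239417/351641 + ((5 - 25*√2*√2/2/9)*(-183) - 299) = 239417/351641 + ((5 - 25/9)*(-183) - 299) = 239417/351641 + ((20/9)*(-183) - 299) = 239417/351641 + (-1220/3 - 299) = 239417/351641 - 2117/3 = -743705746/1054923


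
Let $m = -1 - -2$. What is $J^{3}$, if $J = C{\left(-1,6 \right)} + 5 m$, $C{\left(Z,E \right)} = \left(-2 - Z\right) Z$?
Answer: $216$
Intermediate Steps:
$C{\left(Z,E \right)} = Z \left(-2 - Z\right)$
$m = 1$ ($m = -1 + 2 = 1$)
$J = 6$ ($J = \left(-1\right) \left(-1\right) \left(2 - 1\right) + 5 \cdot 1 = \left(-1\right) \left(-1\right) 1 + 5 = 1 + 5 = 6$)
$J^{3} = 6^{3} = 216$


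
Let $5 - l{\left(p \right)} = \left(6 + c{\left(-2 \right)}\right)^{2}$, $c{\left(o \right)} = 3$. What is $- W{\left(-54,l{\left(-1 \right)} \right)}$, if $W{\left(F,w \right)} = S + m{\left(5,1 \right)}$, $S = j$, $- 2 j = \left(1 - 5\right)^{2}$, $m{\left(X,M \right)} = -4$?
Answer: $12$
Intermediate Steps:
$j = -8$ ($j = - \frac{\left(1 - 5\right)^{2}}{2} = - \frac{\left(-4\right)^{2}}{2} = \left(- \frac{1}{2}\right) 16 = -8$)
$l{\left(p \right)} = -76$ ($l{\left(p \right)} = 5 - \left(6 + 3\right)^{2} = 5 - 9^{2} = 5 - 81 = -76$)
$S = -8$
$W{\left(F,w \right)} = -12$ ($W{\left(F,w \right)} = -8 - 4 = -12$)
$- W{\left(-54,l{\left(-1 \right)} \right)} = \left(-1\right) \left(-12\right) = 12$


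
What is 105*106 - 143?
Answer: 10987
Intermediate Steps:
105*106 - 143 = 11130 - 143 = 10987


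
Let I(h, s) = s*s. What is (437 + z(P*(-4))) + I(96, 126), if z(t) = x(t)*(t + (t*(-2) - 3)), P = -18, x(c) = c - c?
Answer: 16313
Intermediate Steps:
I(h, s) = s²
x(c) = 0
z(t) = 0 (z(t) = 0*(t + (t*(-2) - 3)) = 0*(t + (-2*t - 3)) = 0*(t + (-3 - 2*t)) = 0*(-3 - t) = 0)
(437 + z(P*(-4))) + I(96, 126) = (437 + 0) + 126² = 437 + 15876 = 16313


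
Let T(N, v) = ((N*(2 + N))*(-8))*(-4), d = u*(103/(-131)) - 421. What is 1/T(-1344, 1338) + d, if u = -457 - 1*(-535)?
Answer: -3646831964029/7560892416 ≈ -482.33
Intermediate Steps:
u = 78 (u = -457 + 535 = 78)
d = -63185/131 (d = 78*(103/(-131)) - 421 = 78*(103*(-1/131)) - 421 = 78*(-103/131) - 421 = -8034/131 - 421 = -63185/131 ≈ -482.33)
T(N, v) = 32*N*(2 + N) (T(N, v) = -8*N*(2 + N)*(-4) = 32*N*(2 + N))
1/T(-1344, 1338) + d = 1/(32*(-1344)*(2 - 1344)) - 63185/131 = 1/(32*(-1344)*(-1342)) - 63185/131 = 1/57716736 - 63185/131 = -3646831964029/7560892416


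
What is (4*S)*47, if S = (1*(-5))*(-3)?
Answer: 2820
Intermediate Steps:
S = 15 (S = -5*(-3) = 15)
(4*S)*47 = (4*15)*47 = 60*47 = 2820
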